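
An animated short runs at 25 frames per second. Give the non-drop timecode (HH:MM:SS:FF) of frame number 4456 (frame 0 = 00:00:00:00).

4456 ÷ 25 = 178 full seconds, remainder 6 frames.
178 s = 0 h 2 min 58 s.
Timecode: 00:02:58:06.

00:02:58:06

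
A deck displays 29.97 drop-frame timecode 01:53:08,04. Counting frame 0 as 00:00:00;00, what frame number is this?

Complete 10-minute blocks: 11, each 17982 frames → 197802.
Remaining 3 whole minutes in the current block: 1800 + 2 × 1798 = 5396 frames.
Within the current minute: 8 × 30 + 4 − 2 = 242 (labels ;00/;01 skipped at this minute). Total = 197802 + 5396 + 242 = 203440.

203440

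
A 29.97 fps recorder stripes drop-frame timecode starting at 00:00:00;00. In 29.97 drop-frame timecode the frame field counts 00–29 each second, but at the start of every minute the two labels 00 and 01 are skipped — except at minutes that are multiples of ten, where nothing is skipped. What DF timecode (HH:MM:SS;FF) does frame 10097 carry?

00:05:36;27

Ten DF minutes hold 17982 frames, so frame 10097 lies in block 0 (frames 0–17981) with 10097 frames into that block.
The block's first minute is 1800 frames and the rest 1798 each; 10097 frames reaches minute 5, so 0 × 18 + 5 × 2 = 10 labels have been skipped so far.
Adding those back, label number 10097 + 10 = 10107 at 30 labels/s is 336 s + 27 f = 0 h 5 min 36 s frame 27, i.e. 00:05:36;27.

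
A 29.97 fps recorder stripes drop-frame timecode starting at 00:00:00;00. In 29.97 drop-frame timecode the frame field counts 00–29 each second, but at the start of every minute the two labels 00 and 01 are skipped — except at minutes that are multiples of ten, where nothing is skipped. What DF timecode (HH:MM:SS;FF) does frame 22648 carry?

00:12:35;20

Ten DF minutes hold 17982 frames, so frame 22648 lies in block 1 (frames 17982–35963) with 4666 frames into that block.
The block's first minute is 1800 frames and the rest 1798 each; 4666 frames reaches minute 2, so 1 × 18 + 2 × 2 = 22 labels have been skipped so far.
Adding those back, label number 22648 + 22 = 22670 at 30 labels/s is 755 s + 20 f = 0 h 12 min 35 s frame 20, i.e. 00:12:35;20.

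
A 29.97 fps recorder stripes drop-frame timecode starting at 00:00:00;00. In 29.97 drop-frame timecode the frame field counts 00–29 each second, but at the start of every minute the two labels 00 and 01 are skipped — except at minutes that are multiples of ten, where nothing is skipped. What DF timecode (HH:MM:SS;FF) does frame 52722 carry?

Ten DF minutes hold 17982 frames, so frame 52722 lies in block 2 (frames 35964–53945) with 16758 frames into that block.
The block's first minute is 1800 frames and the rest 1798 each; 16758 frames reaches minute 9, so 2 × 18 + 9 × 2 = 54 labels have been skipped so far.
Adding those back, label number 52722 + 54 = 52776 at 30 labels/s is 1759 s + 6 f = 0 h 29 min 19 s frame 6, i.e. 00:29:19;06.

00:29:19;06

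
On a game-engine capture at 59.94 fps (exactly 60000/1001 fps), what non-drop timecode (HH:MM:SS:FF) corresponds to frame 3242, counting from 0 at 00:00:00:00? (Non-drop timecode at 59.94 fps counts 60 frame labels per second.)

00:00:54:02

3242 ÷ 60 = 54 full seconds, remainder 2 frames.
54 s = 0 h 0 min 54 s.
Timecode: 00:00:54:02.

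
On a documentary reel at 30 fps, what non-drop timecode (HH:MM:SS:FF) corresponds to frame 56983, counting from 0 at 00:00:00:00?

00:31:39:13

56983 ÷ 30 = 1899 full seconds, remainder 13 frames.
1899 s = 0 h 31 min 39 s.
Timecode: 00:31:39:13.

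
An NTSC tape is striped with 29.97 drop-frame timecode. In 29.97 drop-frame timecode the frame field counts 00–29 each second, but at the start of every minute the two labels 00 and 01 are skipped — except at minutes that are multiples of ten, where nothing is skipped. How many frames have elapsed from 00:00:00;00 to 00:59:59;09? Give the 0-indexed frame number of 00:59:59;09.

107871

Complete 10-minute blocks: 5, each 17982 frames → 89910.
Remaining 9 whole minutes in the current block: 1800 + 8 × 1798 = 16184 frames.
Within the current minute: 59 × 30 + 9 − 2 = 1777 (labels ;00/;01 skipped at this minute). Total = 89910 + 16184 + 1777 = 107871.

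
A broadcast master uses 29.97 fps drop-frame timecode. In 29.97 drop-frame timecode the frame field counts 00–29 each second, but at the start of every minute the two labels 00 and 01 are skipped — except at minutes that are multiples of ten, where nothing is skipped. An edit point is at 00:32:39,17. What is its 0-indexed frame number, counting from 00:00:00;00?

58729

Complete 10-minute blocks: 3, each 17982 frames → 53946.
Remaining 2 whole minutes in the current block: 1800 + 1 × 1798 = 3598 frames.
Within the current minute: 39 × 30 + 17 − 2 = 1185 (labels ;00/;01 skipped at this minute). Total = 53946 + 3598 + 1185 = 58729.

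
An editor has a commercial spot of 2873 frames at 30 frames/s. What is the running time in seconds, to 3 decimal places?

95.767 seconds

Running time = 2873 × 1/30 = 2873/30 s ≈ 95.767 s.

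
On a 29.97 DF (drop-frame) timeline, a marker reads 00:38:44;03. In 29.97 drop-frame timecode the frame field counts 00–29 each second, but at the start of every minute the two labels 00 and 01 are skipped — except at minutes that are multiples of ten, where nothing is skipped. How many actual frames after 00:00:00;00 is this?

As if non-drop at 30 labels/s: (0 × 3600 + 38 × 60 + 44) × 30 + 3 = 69723.
Minute boundaries passed: 38; those not divisible by 10: 38 − 3 = 35; dropped labels = 2 × 35 = 70.
Actual frame index = 69723 − 70 = 69653.

69653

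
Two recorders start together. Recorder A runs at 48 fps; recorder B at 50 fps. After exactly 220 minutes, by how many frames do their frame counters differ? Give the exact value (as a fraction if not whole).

26400 frames

220 min = 13200 s.
A emits 48 × 13200 = 633600 frames; B emits 50 × 13200 = 660000.
Difference = 26400 frames; B is ahead of A.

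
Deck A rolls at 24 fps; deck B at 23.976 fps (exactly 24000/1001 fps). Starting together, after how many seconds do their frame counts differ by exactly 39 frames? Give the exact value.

1626.625 seconds

The gap grows by |24000/1001 − 24| = 24/1001 frames per second.
Time for a 39-frame gap: 39 ÷ (24/1001) = 1626.625 s.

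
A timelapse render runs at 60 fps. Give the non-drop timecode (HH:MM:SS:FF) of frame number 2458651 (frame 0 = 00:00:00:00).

11:22:57:31

2458651 ÷ 60 = 40977 full seconds, remainder 31 frames.
40977 s = 11 h 22 min 57 s.
Timecode: 11:22:57:31.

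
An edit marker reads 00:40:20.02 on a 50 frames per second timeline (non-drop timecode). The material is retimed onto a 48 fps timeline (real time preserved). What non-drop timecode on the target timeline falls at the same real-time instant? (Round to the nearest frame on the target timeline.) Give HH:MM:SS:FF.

00:40:20:02

Source frame index: (0×3600 + 40×60 + 20) × 50 + 2 = 121002.
Real time: 121002 / (50) = 60501/25 s.
Target frame: (60501/25) × (48) = 2904048/25 ≈ 116161.920 → 116162.
At 48 labels/s: frame 116162 → 00:40:20:02.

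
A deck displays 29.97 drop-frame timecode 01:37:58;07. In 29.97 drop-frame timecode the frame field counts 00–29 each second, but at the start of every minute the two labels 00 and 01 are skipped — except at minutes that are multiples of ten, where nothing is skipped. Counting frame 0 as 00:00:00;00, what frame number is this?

As if non-drop at 30 labels/s: (1 × 3600 + 37 × 60 + 58) × 30 + 7 = 176347.
Minute boundaries passed: 97; those not divisible by 10: 97 − 9 = 88; dropped labels = 2 × 88 = 176.
Actual frame index = 176347 − 176 = 176171.

176171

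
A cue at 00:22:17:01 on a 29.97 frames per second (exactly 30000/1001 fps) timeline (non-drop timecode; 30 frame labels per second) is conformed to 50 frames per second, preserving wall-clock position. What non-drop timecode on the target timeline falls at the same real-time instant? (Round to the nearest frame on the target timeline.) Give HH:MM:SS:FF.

00:22:18:19

Source frame index: (0×3600 + 22×60 + 17) × 30 + 1 = 40111.
Real time: 40111 / (30000/1001) = 40151111/30000 s.
Target frame: (40151111/30000) × (50) = 40151111/600 ≈ 66918.518 → 66919.
At 50 labels/s: frame 66919 → 00:22:18:19.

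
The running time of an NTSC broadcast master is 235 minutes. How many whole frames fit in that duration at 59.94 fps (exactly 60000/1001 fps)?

235 min = 14100 s.
Frames = 14100 × 60000/1001 = 846000000/1001 ≈ 845154.8452.
Complete frames: 845154.

845154 frames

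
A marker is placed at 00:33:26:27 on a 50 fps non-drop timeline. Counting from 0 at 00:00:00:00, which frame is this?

100327

Total seconds to the label: (0 × 3600 + 33 × 60 + 26) = 2006.
Frame index = 2006 × 50 + 27 = 100327.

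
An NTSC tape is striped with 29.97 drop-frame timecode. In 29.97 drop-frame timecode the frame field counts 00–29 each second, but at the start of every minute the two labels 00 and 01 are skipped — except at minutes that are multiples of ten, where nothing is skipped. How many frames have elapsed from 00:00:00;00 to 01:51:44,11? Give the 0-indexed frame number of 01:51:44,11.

Complete 10-minute blocks: 11, each 17982 frames → 197802.
Remaining 1 whole minute in the current block: 1800 + 0 × 1798 = 1800 frames.
Within the current minute: 44 × 30 + 11 − 2 = 1329 (labels ;00/;01 skipped at this minute). Total = 197802 + 1800 + 1329 = 200931.

200931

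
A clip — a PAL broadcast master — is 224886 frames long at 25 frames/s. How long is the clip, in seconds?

8995.44 seconds

Running time = 224886 / (25) = 8995.44 s.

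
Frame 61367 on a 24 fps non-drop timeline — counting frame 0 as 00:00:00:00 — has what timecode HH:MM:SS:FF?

00:42:36:23

61367 ÷ 24 = 2556 full seconds, remainder 23 frames.
2556 s = 0 h 42 min 36 s.
Timecode: 00:42:36:23.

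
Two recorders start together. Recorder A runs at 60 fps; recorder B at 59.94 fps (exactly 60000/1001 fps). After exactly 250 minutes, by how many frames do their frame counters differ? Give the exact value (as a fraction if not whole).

900000/1001 frames

250 min = 15000 s.
A emits 60 × 15000 = 900000 frames; B emits 60000/1001 × 15000 = 900000000/1001.
Difference = 900000/1001 frames (≈ 899.1009); B is behind A.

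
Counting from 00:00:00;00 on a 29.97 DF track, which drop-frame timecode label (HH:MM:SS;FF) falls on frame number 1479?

Each 10-minute DF block holds 10 × 60 × 30 − 9 × 2 = 17982 frames. 1479 ÷ 17982 → 0 full blocks, remainder 1479.
Within the partial block the first minute is 1800 frames and each further minute 1798, so 0 further minute boundaries passed. Total skipped labels = 18 × 0 + 2 × 0 = 0.
Non-drop label index = 1479 + 0 = 1479; at 30 labels/s that is 00:00:49:09, i.e. DF 00:00:49;09.

00:00:49;09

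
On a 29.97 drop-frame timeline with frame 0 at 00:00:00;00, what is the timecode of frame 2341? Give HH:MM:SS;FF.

Ten DF minutes hold 17982 frames, so frame 2341 lies in block 0 (frames 0–17981) with 2341 frames into that block.
The block's first minute is 1800 frames and the rest 1798 each; 2341 frames reaches minute 1, so 0 × 18 + 1 × 2 = 2 labels have been skipped so far.
Adding those back, label number 2341 + 2 = 2343 at 30 labels/s is 78 s + 3 f = 0 h 1 min 18 s frame 3, i.e. 00:01:18;03.

00:01:18;03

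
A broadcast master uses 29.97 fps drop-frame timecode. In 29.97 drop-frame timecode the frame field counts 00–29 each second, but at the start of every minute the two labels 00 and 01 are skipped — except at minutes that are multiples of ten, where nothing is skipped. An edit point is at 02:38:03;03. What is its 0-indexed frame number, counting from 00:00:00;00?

284207

Complete 10-minute blocks: 15, each 17982 frames → 269730.
Remaining 8 whole minutes in the current block: 1800 + 7 × 1798 = 14386 frames.
Within the current minute: 3 × 30 + 3 − 2 = 91 (labels ;00/;01 skipped at this minute). Total = 269730 + 14386 + 91 = 284207.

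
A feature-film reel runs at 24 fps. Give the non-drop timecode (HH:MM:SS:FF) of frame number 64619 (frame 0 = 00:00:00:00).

00:44:52:11

64619 ÷ 24 = 2692 full seconds, remainder 11 frames.
2692 s = 0 h 44 min 52 s.
Timecode: 00:44:52:11.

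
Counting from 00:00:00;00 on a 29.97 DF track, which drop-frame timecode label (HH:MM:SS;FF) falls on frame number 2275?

00:01:15;27

Each 10-minute DF block holds 10 × 60 × 30 − 9 × 2 = 17982 frames. 2275 ÷ 17982 → 0 full blocks, remainder 2275.
Within the partial block the first minute is 1800 frames and each further minute 1798, so 1 further minute boundary passed. Total skipped labels = 18 × 0 + 2 × 1 = 2.
Non-drop label index = 2275 + 2 = 2277; at 30 labels/s that is 00:01:15:27, i.e. DF 00:01:15;27.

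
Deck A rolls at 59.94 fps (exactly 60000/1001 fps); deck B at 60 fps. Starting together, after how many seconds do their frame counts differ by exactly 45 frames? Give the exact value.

The gap grows by |60 − 60000/1001| = 60/1001 frames per second.
Time for a 45-frame gap: 45 ÷ (60/1001) = 750.75 s.

750.75 seconds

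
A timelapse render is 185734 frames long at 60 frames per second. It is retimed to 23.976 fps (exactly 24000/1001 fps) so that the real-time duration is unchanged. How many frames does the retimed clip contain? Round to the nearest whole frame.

Frames at target rate = 185734 × (24000/1001) / (60) = 74293600/1001 ≈ 74219.381.
Nearest whole frame: 74219.

74219 frames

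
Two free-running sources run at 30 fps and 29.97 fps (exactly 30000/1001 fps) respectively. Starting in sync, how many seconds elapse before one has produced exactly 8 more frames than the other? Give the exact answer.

4004/15 seconds

The gap grows by |30000/1001 − 30| = 30/1001 frames per second.
Time for a 8-frame gap: 8 ÷ (30/1001) = 4004/15 s.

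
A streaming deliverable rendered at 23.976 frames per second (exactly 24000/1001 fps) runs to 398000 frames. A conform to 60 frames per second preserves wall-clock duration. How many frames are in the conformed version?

Target frames = source frames × (target rate / source rate) = 398000 × (60)/(24000/1001) = 398000 × 1001/400 = 995995.

995995 frames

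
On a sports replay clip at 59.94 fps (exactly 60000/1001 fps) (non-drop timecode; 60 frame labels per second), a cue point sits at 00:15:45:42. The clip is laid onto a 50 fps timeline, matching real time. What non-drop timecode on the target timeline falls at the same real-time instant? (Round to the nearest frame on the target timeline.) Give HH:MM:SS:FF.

00:15:46:32

Source frame index: (0×3600 + 15×60 + 45) × 60 + 42 = 56742.
Real time: 56742 / (60000/1001) = 9466457/10000 s.
Target frame: (9466457/10000) × (50) = 9466457/200 ≈ 47332.285 → 47332.
At 50 labels/s: frame 47332 → 00:15:46:32.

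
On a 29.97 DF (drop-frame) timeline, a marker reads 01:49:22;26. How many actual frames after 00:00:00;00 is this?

Complete 10-minute blocks: 10, each 17982 frames → 179820.
Remaining 9 whole minutes in the current block: 1800 + 8 × 1798 = 16184 frames.
Within the current minute: 22 × 30 + 26 − 2 = 684 (labels ;00/;01 skipped at this minute). Total = 179820 + 16184 + 684 = 196688.

196688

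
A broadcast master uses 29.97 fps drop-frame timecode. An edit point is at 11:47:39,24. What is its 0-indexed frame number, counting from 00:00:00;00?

1272520

As if non-drop at 30 labels/s: (11 × 3600 + 47 × 60 + 39) × 30 + 24 = 1273794.
Minute boundaries passed: 707; those not divisible by 10: 707 − 70 = 637; dropped labels = 2 × 637 = 1274.
Actual frame index = 1273794 − 1274 = 1272520.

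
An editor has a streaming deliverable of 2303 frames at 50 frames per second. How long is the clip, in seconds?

46.06 seconds

Running time = 2303 / (50) = 46.06 s.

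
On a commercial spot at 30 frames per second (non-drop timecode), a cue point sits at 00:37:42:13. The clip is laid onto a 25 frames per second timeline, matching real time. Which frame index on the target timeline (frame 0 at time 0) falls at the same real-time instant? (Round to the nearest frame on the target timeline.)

frame 56561

Source frame index: (0×3600 + 37×60 + 42) × 30 + 13 = 67873.
Real time: 67873 / (30) = 67873/30 s.
Target frame: (67873/30) × (25) = 339365/6 ≈ 56560.833 → 56561.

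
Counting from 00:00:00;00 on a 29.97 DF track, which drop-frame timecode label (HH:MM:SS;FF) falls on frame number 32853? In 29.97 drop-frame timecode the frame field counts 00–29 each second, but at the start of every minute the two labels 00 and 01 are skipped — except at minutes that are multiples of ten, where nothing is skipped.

Ten DF minutes hold 17982 frames, so frame 32853 lies in block 1 (frames 17982–35963) with 14871 frames into that block.
The block's first minute is 1800 frames and the rest 1798 each; 14871 frames reaches minute 8, so 1 × 18 + 8 × 2 = 34 labels have been skipped so far.
Adding those back, label number 32853 + 34 = 32887 at 30 labels/s is 1096 s + 7 f = 0 h 18 min 16 s frame 7, i.e. 00:18:16;07.

00:18:16;07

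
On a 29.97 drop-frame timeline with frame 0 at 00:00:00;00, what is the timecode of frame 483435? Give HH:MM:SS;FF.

Each 10-minute DF block holds 10 × 60 × 30 − 9 × 2 = 17982 frames. 483435 ÷ 17982 → 26 full blocks, remainder 15903.
Within the partial block the first minute is 1800 frames and each further minute 1798, so 8 further minute boundaries passed. Total skipped labels = 18 × 26 + 2 × 8 = 484.
Non-drop label index = 483435 + 484 = 483919; at 30 labels/s that is 04:28:50:19, i.e. DF 04:28:50;19.

04:28:50;19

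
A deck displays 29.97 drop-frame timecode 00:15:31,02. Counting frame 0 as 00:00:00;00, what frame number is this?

As if non-drop at 30 labels/s: (0 × 3600 + 15 × 60 + 31) × 30 + 2 = 27932.
Minute boundaries passed: 15; those not divisible by 10: 15 − 1 = 14; dropped labels = 2 × 14 = 28.
Actual frame index = 27932 − 28 = 27904.

27904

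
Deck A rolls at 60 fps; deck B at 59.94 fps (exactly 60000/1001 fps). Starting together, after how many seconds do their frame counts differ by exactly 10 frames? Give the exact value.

1001/6 seconds

The gap grows by |60000/1001 − 60| = 60/1001 frames per second.
Time for a 10-frame gap: 10 ÷ (60/1001) = 1001/6 s.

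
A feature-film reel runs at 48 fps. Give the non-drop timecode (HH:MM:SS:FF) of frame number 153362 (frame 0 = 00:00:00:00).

00:53:15:02

153362 ÷ 48 = 3195 full seconds, remainder 2 frames.
3195 s = 0 h 53 min 15 s.
Timecode: 00:53:15:02.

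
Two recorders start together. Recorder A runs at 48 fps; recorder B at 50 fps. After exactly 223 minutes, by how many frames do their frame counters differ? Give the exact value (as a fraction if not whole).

26760 frames

223 min = 13380 s.
A emits 48 × 13380 = 642240 frames; B emits 50 × 13380 = 669000.
Difference = 26760 frames; B is ahead of A.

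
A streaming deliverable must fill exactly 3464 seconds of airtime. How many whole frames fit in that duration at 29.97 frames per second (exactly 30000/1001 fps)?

103816 frames

Frames = 3464 × 30000/1001 = 103920000/1001 ≈ 103816.1838.
Complete frames: 103816.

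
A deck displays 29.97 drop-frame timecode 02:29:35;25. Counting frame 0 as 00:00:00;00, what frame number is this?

As if non-drop at 30 labels/s: (2 × 3600 + 29 × 60 + 35) × 30 + 25 = 269275.
Minute boundaries passed: 149; those not divisible by 10: 149 − 14 = 135; dropped labels = 2 × 135 = 270.
Actual frame index = 269275 − 270 = 269005.

269005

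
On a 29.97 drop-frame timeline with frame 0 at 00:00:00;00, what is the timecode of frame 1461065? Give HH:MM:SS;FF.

13:32:30;27

Each 10-minute DF block holds 10 × 60 × 30 − 9 × 2 = 17982 frames. 1461065 ÷ 17982 → 81 full blocks, remainder 4523.
Within the partial block the first minute is 1800 frames and each further minute 1798, so 2 further minute boundaries passed. Total skipped labels = 18 × 81 + 2 × 2 = 1462.
Non-drop label index = 1461065 + 1462 = 1462527; at 30 labels/s that is 13:32:30:27, i.e. DF 13:32:30;27.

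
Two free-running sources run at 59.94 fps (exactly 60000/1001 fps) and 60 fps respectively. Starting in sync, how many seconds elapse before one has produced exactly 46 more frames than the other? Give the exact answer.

The gap grows by |60 − 60000/1001| = 60/1001 frames per second.
Time for a 46-frame gap: 46 ÷ (60/1001) = 23023/30 s.

23023/30 seconds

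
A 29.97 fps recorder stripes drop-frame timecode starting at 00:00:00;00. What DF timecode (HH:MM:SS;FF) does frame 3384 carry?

Ten DF minutes hold 17982 frames, so frame 3384 lies in block 0 (frames 0–17981) with 3384 frames into that block.
The block's first minute is 1800 frames and the rest 1798 each; 3384 frames reaches minute 1, so 0 × 18 + 1 × 2 = 2 labels have been skipped so far.
Adding those back, label number 3384 + 2 = 3386 at 30 labels/s is 112 s + 26 f = 0 h 1 min 52 s frame 26, i.e. 00:01:52;26.

00:01:52;26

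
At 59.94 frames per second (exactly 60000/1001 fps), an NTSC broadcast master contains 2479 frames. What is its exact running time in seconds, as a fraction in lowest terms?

2481479/60000 seconds

Running time = 2479 ÷ (60000/1001) = 2479 × 1001/60000 = 2481479/60000 s.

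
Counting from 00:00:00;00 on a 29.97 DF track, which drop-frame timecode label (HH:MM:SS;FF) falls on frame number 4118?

Ten DF minutes hold 17982 frames, so frame 4118 lies in block 0 (frames 0–17981) with 4118 frames into that block.
The block's first minute is 1800 frames and the rest 1798 each; 4118 frames reaches minute 2, so 0 × 18 + 2 × 2 = 4 labels have been skipped so far.
Adding those back, label number 4118 + 4 = 4122 at 30 labels/s is 137 s + 12 f = 0 h 2 min 17 s frame 12, i.e. 00:02:17;12.

00:02:17;12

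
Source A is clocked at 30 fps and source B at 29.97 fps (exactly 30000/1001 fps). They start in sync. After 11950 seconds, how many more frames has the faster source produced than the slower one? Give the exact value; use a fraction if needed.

A emits 30 × 11950 = 358500 frames; B emits 30000/1001 × 11950 = 358500000/1001.
Difference = 358500/1001 frames (≈ 358.1419); B is behind A.

358500/1001 frames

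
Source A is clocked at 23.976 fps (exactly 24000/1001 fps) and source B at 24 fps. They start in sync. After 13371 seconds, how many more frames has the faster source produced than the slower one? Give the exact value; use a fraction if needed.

320904/1001 frames

A emits 24000/1001 × 13371 = 320904000/1001 frames; B emits 24 × 13371 = 320904.
Difference = 320904/1001 frames (≈ 320.5834); B is ahead of A.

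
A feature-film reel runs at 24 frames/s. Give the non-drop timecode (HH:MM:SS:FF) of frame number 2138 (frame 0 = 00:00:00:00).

2138 ÷ 24 = 89 full seconds, remainder 2 frames.
89 s = 0 h 1 min 29 s.
Timecode: 00:01:29:02.

00:01:29:02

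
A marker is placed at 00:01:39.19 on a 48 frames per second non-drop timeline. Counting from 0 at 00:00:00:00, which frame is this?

Total seconds to the label: (0 × 3600 + 1 × 60 + 39) = 99.
Frame index = 99 × 48 + 19 = 4771.

4771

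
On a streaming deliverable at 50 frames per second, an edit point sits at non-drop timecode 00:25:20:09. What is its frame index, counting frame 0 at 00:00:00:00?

Total seconds to the label: (0 × 3600 + 25 × 60 + 20) = 1520.
Frame index = 1520 × 50 + 9 = 76009.

frame 76009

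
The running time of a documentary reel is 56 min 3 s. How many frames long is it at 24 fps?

80712 frames

56 min 3 s = 3363 s.
Frames = 3363 × 24 = 80712.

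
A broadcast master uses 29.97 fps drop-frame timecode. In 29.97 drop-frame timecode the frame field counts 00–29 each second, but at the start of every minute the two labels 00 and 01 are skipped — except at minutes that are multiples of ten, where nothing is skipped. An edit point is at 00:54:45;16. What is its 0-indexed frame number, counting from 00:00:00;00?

As if non-drop at 30 labels/s: (0 × 3600 + 54 × 60 + 45) × 30 + 16 = 98566.
Minute boundaries passed: 54; those not divisible by 10: 54 − 5 = 49; dropped labels = 2 × 49 = 98.
Actual frame index = 98566 − 98 = 98468.

98468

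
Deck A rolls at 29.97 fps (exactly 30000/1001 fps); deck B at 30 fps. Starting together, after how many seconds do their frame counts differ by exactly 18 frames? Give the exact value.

600.6 seconds

The gap grows by |30 − 30000/1001| = 30/1001 frames per second.
Time for a 18-frame gap: 18 ÷ (30/1001) = 600.6 s.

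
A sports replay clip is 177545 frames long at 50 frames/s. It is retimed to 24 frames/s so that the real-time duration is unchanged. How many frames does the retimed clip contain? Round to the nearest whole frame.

85222 frames

Frames at target rate = 177545 × (24) / (50) = 426108/5 ≈ 85221.600.
Nearest whole frame: 85222.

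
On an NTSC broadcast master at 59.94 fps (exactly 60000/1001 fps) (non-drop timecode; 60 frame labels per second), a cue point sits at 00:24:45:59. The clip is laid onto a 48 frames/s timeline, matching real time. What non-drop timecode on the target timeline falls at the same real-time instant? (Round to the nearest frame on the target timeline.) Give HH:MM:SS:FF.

00:24:47:23

Source frame index: (0×3600 + 24×60 + 45) × 60 + 59 = 89159.
Real time: 89159 / (60000/1001) = 89248159/60000 s.
Target frame: (89248159/60000) × (48) = 89248159/1250 ≈ 71398.527 → 71399.
At 48 labels/s: frame 71399 → 00:24:47:23.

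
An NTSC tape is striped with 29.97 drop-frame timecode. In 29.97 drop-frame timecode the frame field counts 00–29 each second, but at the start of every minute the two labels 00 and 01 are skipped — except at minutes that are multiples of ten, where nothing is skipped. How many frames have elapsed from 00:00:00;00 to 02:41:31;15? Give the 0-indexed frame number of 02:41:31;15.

290455

As if non-drop at 30 labels/s: (2 × 3600 + 41 × 60 + 31) × 30 + 15 = 290745.
Minute boundaries passed: 161; those not divisible by 10: 161 − 16 = 145; dropped labels = 2 × 145 = 290.
Actual frame index = 290745 − 290 = 290455.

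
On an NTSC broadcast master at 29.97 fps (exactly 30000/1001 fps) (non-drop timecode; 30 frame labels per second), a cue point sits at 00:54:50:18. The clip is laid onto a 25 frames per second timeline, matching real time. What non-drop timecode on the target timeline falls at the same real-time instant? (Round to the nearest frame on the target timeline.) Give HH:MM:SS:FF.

Source frame index: (0×3600 + 54×60 + 50) × 30 + 18 = 98718.
Real time: 98718 / (30000/1001) = 16469453/5000 s.
Target frame: (16469453/5000) × (25) = 16469453/200 ≈ 82347.265 → 82347.
At 25 labels/s: frame 82347 → 00:54:53:22.

00:54:53:22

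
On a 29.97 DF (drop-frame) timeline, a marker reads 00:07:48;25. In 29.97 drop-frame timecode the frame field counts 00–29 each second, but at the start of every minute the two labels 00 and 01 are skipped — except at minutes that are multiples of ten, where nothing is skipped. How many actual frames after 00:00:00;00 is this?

Complete 10-minute blocks: 0, each 17982 frames → 0.
Remaining 7 whole minutes in the current block: 1800 + 6 × 1798 = 12588 frames.
Within the current minute: 48 × 30 + 25 − 2 = 1463 (labels ;00/;01 skipped at this minute). Total = 0 + 12588 + 1463 = 14051.

14051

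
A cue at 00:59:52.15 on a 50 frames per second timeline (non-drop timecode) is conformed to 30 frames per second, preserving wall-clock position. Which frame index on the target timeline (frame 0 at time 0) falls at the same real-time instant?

frame 107769

Source frame index: (0×3600 + 59×60 + 52) × 50 + 15 = 179615.
Real time: 179615 / (50) = 35923/10 s.
Target frame: (35923/10) × (30) = 107769.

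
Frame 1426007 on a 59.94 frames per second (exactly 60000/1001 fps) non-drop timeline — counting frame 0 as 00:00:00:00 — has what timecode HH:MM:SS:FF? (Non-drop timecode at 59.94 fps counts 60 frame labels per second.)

06:36:06:47

1426007 ÷ 60 = 23766 full seconds, remainder 47 frames.
23766 s = 6 h 36 min 6 s.
Timecode: 06:36:06:47.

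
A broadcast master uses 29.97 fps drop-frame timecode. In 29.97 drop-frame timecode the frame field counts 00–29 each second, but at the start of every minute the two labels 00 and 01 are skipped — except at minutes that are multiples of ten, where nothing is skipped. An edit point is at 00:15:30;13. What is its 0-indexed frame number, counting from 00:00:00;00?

Complete 10-minute blocks: 1, each 17982 frames → 17982.
Remaining 5 whole minutes in the current block: 1800 + 4 × 1798 = 8992 frames.
Within the current minute: 30 × 30 + 13 − 2 = 911 (labels ;00/;01 skipped at this minute). Total = 17982 + 8992 + 911 = 27885.

27885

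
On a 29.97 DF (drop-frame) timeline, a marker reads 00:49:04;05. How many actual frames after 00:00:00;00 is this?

Complete 10-minute blocks: 4, each 17982 frames → 71928.
Remaining 9 whole minutes in the current block: 1800 + 8 × 1798 = 16184 frames.
Within the current minute: 4 × 30 + 5 − 2 = 123 (labels ;00/;01 skipped at this minute). Total = 71928 + 16184 + 123 = 88235.

88235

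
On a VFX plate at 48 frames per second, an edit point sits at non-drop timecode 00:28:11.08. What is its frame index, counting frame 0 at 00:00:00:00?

81176

Total seconds to the label: (0 × 3600 + 28 × 60 + 11) = 1691.
Frame index = 1691 × 48 + 8 = 81176.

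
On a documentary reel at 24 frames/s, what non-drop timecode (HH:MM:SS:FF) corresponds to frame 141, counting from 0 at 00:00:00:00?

141 ÷ 24 = 5 full seconds, remainder 21 frames.
5 s = 0 h 0 min 5 s.
Timecode: 00:00:05:21.

00:00:05:21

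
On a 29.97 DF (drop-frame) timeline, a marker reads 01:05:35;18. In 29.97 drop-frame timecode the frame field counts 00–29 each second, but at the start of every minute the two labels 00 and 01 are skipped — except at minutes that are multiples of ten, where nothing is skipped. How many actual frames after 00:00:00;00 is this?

Complete 10-minute blocks: 6, each 17982 frames → 107892.
Remaining 5 whole minutes in the current block: 1800 + 4 × 1798 = 8992 frames.
Within the current minute: 35 × 30 + 18 − 2 = 1066 (labels ;00/;01 skipped at this minute). Total = 107892 + 8992 + 1066 = 117950.

117950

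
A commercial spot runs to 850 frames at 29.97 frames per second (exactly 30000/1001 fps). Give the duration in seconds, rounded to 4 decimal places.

28.3617 seconds

Running time = 850 × 1001/30000 = 17017/600 s ≈ 28.3617 s.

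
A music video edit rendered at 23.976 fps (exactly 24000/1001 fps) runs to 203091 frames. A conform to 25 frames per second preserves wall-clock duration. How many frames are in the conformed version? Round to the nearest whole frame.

211765 frames

Frames at target rate = 203091 × (25) / (24000/1001) = 67764697/320 ≈ 211764.678.
Nearest whole frame: 211765.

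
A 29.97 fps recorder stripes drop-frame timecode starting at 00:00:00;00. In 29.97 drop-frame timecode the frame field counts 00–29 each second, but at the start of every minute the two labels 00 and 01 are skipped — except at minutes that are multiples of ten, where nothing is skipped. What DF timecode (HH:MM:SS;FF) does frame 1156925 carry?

Each 10-minute DF block holds 10 × 60 × 30 − 9 × 2 = 17982 frames. 1156925 ÷ 17982 → 64 full blocks, remainder 6077.
Within the partial block the first minute is 1800 frames and each further minute 1798, so 3 further minute boundaries passed. Total skipped labels = 18 × 64 + 2 × 3 = 1158.
Non-drop label index = 1156925 + 1158 = 1158083; at 30 labels/s that is 10:43:22:23, i.e. DF 10:43:22;23.

10:43:22;23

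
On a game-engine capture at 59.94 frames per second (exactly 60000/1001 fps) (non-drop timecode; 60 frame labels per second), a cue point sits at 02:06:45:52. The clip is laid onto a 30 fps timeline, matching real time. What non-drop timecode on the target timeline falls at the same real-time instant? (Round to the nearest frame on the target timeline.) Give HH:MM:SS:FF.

Source frame index: (2×3600 + 6×60 + 45) × 60 + 52 = 456352.
Real time: 456352 / (60000/1001) = 14275261/1875 s.
Target frame: (14275261/1875) × (30) = 28550522/125 ≈ 228404.176 → 228404.
At 30 labels/s: frame 228404 → 02:06:53:14.

02:06:53:14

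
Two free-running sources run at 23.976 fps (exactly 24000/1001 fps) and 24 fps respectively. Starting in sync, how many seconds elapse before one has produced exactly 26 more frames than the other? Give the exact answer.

The gap grows by |24 − 24000/1001| = 24/1001 frames per second.
Time for a 26-frame gap: 26 ÷ (24/1001) = 13013/12 s.

13013/12 seconds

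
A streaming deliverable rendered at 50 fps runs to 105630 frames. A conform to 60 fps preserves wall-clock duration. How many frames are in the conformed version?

Frames at target rate = 105630 × (60) / (50) = 126756.

126756 frames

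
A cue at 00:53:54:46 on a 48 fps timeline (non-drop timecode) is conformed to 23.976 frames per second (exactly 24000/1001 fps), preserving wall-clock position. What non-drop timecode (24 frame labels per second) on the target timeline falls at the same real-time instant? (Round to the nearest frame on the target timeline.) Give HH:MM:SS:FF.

Source frame index: (0×3600 + 53×60 + 54) × 48 + 46 = 155278.
Real time: 155278 / (48) = 77639/24 s.
Target frame: (77639/24) × (24000/1001) = 77639000/1001 ≈ 77561.439 → 77561.
At 24 labels/s: frame 77561 → 00:53:51:17.

00:53:51:17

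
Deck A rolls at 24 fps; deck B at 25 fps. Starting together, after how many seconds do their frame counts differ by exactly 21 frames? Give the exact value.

The gap grows by |25 − 24| = 1 frame per second.
Time for a 21-frame gap: 21 ÷ (1) = 21 s.

21 seconds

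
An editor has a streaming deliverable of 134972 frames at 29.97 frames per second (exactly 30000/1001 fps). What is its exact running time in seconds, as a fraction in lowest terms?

33776743/7500 seconds

Running time = 134972 ÷ (30000/1001) = 134972 × 1001/30000 = 33776743/7500 s.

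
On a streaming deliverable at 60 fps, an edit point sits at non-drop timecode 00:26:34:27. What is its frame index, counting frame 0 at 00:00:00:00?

Total seconds to the label: (0 × 3600 + 26 × 60 + 34) = 1594.
Frame index = 1594 × 60 + 27 = 95667.

95667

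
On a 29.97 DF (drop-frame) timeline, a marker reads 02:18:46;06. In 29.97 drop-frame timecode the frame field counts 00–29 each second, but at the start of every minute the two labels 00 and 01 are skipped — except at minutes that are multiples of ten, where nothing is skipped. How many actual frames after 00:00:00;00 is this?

As if non-drop at 30 labels/s: (2 × 3600 + 18 × 60 + 46) × 30 + 6 = 249786.
Minute boundaries passed: 138; those not divisible by 10: 138 − 13 = 125; dropped labels = 2 × 125 = 250.
Actual frame index = 249786 − 250 = 249536.

249536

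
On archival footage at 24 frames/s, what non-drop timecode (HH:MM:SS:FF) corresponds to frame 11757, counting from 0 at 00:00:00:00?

11757 ÷ 24 = 489 full seconds, remainder 21 frames.
489 s = 0 h 8 min 9 s.
Timecode: 00:08:09:21.

00:08:09:21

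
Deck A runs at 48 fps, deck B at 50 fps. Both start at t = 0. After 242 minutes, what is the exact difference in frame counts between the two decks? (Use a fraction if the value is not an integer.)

29040 frames

242 min = 14520 s.
A emits 48 × 14520 = 696960 frames; B emits 50 × 14520 = 726000.
Difference = 29040 frames; B is ahead of A.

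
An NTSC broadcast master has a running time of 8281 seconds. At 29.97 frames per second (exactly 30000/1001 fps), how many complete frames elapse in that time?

248181 frames

Frames = 8281 × 30000/1001 = 2730000/11 ≈ 248181.8182.
Complete frames: 248181.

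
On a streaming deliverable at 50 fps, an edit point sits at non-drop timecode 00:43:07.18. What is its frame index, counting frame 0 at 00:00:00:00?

Total seconds to the label: (0 × 3600 + 43 × 60 + 7) = 2587.
Frame index = 2587 × 50 + 18 = 129368.

frame 129368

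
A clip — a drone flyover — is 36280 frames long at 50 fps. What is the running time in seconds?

Running time = 36280 / (50) = 725.6 s.

725.6 seconds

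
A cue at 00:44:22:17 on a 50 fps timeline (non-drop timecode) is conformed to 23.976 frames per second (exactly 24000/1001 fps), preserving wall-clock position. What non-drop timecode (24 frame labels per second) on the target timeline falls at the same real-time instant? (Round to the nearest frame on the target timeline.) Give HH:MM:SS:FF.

Source frame index: (0×3600 + 44×60 + 22) × 50 + 17 = 133117.
Real time: 133117 / (50) = 133117/50 s.
Target frame: (133117/50) × (24000/1001) = 63896160/1001 ≈ 63832.328 → 63832.
At 24 labels/s: frame 63832 → 00:44:19:16.

00:44:19:16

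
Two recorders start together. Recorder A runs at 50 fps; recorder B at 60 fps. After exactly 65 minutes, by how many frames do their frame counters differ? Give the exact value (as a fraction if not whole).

39000 frames

65 min = 3900 s.
A emits 50 × 3900 = 195000 frames; B emits 60 × 3900 = 234000.
Difference = 39000 frames; B is ahead of A.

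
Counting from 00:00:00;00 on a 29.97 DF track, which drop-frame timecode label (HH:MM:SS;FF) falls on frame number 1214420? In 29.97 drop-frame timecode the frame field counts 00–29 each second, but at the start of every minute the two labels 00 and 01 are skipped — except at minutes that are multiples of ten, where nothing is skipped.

Each 10-minute DF block holds 10 × 60 × 30 − 9 × 2 = 17982 frames. 1214420 ÷ 17982 → 67 full blocks, remainder 9626.
Within the partial block the first minute is 1800 frames and each further minute 1798, so 5 further minute boundaries passed. Total skipped labels = 18 × 67 + 2 × 5 = 1216.
Non-drop label index = 1214420 + 1216 = 1215636; at 30 labels/s that is 11:15:21:06, i.e. DF 11:15:21;06.

11:15:21;06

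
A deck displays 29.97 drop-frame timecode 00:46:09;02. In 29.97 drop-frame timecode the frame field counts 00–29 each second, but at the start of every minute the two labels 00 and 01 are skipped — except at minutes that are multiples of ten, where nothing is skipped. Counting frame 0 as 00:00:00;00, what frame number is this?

Complete 10-minute blocks: 4, each 17982 frames → 71928.
Remaining 6 whole minutes in the current block: 1800 + 5 × 1798 = 10790 frames.
Within the current minute: 9 × 30 + 2 − 2 = 270 (labels ;00/;01 skipped at this minute). Total = 71928 + 10790 + 270 = 82988.

82988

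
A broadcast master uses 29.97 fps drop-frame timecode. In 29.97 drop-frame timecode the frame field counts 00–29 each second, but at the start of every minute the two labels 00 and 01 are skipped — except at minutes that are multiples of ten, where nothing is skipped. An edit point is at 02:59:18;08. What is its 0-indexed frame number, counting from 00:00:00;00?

322424

Complete 10-minute blocks: 17, each 17982 frames → 305694.
Remaining 9 whole minutes in the current block: 1800 + 8 × 1798 = 16184 frames.
Within the current minute: 18 × 30 + 8 − 2 = 546 (labels ;00/;01 skipped at this minute). Total = 305694 + 16184 + 546 = 322424.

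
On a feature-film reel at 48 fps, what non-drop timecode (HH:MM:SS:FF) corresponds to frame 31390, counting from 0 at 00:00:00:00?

00:10:53:46

31390 ÷ 48 = 653 full seconds, remainder 46 frames.
653 s = 0 h 10 min 53 s.
Timecode: 00:10:53:46.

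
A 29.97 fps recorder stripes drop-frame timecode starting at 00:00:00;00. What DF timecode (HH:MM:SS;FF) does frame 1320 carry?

Ten DF minutes hold 17982 frames, so frame 1320 lies in block 0 (frames 0–17981) with 1320 frames into that block.
The block's first minute is 1800 frames and the rest 1798 each; 1320 frames reaches minute 0, so 0 × 18 + 0 × 2 = 0 labels have been skipped so far.
Adding those back, label number 1320 + 0 = 1320 at 30 labels/s is 44 s + 0 f = 0 h 0 min 44 s frame 0, i.e. 00:00:44;00.

00:00:44;00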